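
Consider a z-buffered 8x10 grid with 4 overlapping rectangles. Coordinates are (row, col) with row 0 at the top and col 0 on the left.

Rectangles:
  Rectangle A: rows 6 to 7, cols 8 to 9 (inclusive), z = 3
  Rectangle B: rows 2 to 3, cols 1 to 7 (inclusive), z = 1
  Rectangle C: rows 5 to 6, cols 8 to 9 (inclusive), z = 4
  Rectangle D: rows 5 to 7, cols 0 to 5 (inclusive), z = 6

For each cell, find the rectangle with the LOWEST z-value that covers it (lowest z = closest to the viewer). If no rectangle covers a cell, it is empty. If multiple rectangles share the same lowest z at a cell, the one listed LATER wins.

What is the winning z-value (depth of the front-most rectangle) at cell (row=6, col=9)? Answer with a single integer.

Check cell (6,9):
  A: rows 6-7 cols 8-9 z=3 -> covers; best now A (z=3)
  B: rows 2-3 cols 1-7 -> outside (row miss)
  C: rows 5-6 cols 8-9 z=4 -> covers; best now A (z=3)
  D: rows 5-7 cols 0-5 -> outside (col miss)
Winner: A at z=3

Answer: 3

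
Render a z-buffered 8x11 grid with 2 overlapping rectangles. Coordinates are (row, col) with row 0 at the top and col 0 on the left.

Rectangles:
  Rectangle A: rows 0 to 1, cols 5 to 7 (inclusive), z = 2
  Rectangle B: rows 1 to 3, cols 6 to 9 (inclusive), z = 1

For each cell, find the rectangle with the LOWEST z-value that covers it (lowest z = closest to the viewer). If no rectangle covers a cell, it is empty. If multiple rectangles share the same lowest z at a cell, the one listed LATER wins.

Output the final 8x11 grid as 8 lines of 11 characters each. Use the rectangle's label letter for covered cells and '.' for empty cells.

.....AAA...
.....ABBBB.
......BBBB.
......BBBB.
...........
...........
...........
...........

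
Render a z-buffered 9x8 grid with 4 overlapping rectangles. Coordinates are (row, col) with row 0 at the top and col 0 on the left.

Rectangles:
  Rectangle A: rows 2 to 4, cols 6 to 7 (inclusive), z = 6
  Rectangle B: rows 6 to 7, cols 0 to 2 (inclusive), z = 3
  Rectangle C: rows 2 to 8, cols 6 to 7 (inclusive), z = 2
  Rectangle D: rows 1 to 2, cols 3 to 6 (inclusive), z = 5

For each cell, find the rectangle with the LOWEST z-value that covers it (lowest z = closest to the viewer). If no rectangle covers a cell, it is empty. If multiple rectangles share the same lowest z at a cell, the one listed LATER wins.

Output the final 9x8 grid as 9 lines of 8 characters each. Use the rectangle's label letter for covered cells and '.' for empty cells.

........
...DDDD.
...DDDCC
......CC
......CC
......CC
BBB...CC
BBB...CC
......CC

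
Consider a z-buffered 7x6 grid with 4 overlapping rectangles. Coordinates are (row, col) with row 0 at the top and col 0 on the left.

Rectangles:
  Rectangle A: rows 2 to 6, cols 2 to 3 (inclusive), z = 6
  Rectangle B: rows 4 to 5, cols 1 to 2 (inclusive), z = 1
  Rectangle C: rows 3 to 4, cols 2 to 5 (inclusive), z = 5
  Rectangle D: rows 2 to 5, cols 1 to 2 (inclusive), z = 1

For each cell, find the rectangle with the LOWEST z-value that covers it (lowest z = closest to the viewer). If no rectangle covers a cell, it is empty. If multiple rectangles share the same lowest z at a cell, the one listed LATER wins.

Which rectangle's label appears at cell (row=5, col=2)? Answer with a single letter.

Answer: D

Derivation:
Check cell (5,2):
  A: rows 2-6 cols 2-3 z=6 -> covers; best now A (z=6)
  B: rows 4-5 cols 1-2 z=1 -> covers; best now B (z=1)
  C: rows 3-4 cols 2-5 -> outside (row miss)
  D: rows 2-5 cols 1-2 z=1 -> covers; best now D (z=1)
Winner: D at z=1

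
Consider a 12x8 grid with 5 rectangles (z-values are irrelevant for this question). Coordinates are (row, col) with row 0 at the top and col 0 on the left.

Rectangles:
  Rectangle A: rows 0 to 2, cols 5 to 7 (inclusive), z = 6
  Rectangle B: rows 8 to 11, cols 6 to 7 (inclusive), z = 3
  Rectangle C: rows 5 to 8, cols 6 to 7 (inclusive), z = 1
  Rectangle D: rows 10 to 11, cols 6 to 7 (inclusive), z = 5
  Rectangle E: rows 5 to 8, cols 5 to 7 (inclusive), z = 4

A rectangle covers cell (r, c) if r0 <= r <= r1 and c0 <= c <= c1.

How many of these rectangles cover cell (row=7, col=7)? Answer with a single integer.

Answer: 2

Derivation:
Check cell (7,7):
  A: rows 0-2 cols 5-7 -> outside (row miss)
  B: rows 8-11 cols 6-7 -> outside (row miss)
  C: rows 5-8 cols 6-7 -> covers
  D: rows 10-11 cols 6-7 -> outside (row miss)
  E: rows 5-8 cols 5-7 -> covers
Count covering = 2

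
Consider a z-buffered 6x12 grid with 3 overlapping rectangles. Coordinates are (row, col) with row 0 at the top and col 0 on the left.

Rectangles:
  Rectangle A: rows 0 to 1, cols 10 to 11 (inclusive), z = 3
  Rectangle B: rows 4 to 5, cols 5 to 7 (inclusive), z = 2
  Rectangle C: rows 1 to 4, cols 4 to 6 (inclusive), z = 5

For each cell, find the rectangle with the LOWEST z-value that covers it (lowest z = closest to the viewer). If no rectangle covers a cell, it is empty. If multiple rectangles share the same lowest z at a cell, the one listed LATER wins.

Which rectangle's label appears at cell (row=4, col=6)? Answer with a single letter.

Check cell (4,6):
  A: rows 0-1 cols 10-11 -> outside (row miss)
  B: rows 4-5 cols 5-7 z=2 -> covers; best now B (z=2)
  C: rows 1-4 cols 4-6 z=5 -> covers; best now B (z=2)
Winner: B at z=2

Answer: B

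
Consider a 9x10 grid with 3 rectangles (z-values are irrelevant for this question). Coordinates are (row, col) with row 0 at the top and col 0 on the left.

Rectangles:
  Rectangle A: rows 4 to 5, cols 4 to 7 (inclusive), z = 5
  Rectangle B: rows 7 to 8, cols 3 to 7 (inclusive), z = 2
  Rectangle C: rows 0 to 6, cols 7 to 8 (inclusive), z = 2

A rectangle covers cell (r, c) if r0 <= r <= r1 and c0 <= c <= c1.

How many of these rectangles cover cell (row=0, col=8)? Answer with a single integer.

Check cell (0,8):
  A: rows 4-5 cols 4-7 -> outside (row miss)
  B: rows 7-8 cols 3-7 -> outside (row miss)
  C: rows 0-6 cols 7-8 -> covers
Count covering = 1

Answer: 1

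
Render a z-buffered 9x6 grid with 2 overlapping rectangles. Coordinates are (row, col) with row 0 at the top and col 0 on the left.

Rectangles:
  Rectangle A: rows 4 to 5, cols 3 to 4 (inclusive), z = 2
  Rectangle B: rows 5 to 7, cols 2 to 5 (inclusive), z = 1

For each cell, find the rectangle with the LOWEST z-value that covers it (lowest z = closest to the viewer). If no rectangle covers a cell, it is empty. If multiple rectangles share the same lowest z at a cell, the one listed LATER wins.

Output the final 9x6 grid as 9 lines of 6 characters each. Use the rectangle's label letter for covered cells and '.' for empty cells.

......
......
......
......
...AA.
..BBBB
..BBBB
..BBBB
......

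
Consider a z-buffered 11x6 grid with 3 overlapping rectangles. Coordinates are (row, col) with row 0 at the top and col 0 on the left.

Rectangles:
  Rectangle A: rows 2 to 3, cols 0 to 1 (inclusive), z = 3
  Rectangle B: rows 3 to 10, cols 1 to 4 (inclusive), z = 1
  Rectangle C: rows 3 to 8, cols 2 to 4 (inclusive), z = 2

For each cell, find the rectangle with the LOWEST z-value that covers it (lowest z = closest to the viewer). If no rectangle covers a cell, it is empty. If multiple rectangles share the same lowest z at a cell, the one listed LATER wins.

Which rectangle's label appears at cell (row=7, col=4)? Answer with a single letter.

Answer: B

Derivation:
Check cell (7,4):
  A: rows 2-3 cols 0-1 -> outside (row miss)
  B: rows 3-10 cols 1-4 z=1 -> covers; best now B (z=1)
  C: rows 3-8 cols 2-4 z=2 -> covers; best now B (z=1)
Winner: B at z=1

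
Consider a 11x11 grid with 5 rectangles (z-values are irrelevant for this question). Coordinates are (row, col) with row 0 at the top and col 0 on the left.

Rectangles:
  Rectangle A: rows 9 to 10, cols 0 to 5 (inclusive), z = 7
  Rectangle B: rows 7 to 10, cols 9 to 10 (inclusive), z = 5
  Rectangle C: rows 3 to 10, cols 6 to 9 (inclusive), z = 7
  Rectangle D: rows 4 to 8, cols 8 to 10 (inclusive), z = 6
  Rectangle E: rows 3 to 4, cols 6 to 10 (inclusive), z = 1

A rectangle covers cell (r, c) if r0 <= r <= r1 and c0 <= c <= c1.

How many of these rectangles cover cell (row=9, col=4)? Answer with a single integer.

Answer: 1

Derivation:
Check cell (9,4):
  A: rows 9-10 cols 0-5 -> covers
  B: rows 7-10 cols 9-10 -> outside (col miss)
  C: rows 3-10 cols 6-9 -> outside (col miss)
  D: rows 4-8 cols 8-10 -> outside (row miss)
  E: rows 3-4 cols 6-10 -> outside (row miss)
Count covering = 1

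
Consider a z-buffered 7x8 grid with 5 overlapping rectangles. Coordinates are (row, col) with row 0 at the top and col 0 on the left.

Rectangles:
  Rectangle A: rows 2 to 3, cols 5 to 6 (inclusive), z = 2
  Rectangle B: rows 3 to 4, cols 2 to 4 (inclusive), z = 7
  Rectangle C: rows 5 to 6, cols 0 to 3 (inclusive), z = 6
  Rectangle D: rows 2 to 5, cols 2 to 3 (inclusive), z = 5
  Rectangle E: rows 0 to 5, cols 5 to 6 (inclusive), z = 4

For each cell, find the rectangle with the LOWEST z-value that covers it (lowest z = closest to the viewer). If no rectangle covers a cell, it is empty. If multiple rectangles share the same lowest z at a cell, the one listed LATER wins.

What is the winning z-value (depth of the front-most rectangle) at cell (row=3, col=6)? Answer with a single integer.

Check cell (3,6):
  A: rows 2-3 cols 5-6 z=2 -> covers; best now A (z=2)
  B: rows 3-4 cols 2-4 -> outside (col miss)
  C: rows 5-6 cols 0-3 -> outside (row miss)
  D: rows 2-5 cols 2-3 -> outside (col miss)
  E: rows 0-5 cols 5-6 z=4 -> covers; best now A (z=2)
Winner: A at z=2

Answer: 2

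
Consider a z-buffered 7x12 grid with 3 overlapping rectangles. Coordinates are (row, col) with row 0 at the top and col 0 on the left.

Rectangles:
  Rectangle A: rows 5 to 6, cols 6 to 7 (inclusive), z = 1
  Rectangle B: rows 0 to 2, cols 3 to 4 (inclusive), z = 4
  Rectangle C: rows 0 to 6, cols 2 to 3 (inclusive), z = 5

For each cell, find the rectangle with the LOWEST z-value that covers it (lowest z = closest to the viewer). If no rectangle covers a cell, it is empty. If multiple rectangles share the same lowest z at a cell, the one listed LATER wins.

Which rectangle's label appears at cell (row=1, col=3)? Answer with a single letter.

Check cell (1,3):
  A: rows 5-6 cols 6-7 -> outside (row miss)
  B: rows 0-2 cols 3-4 z=4 -> covers; best now B (z=4)
  C: rows 0-6 cols 2-3 z=5 -> covers; best now B (z=4)
Winner: B at z=4

Answer: B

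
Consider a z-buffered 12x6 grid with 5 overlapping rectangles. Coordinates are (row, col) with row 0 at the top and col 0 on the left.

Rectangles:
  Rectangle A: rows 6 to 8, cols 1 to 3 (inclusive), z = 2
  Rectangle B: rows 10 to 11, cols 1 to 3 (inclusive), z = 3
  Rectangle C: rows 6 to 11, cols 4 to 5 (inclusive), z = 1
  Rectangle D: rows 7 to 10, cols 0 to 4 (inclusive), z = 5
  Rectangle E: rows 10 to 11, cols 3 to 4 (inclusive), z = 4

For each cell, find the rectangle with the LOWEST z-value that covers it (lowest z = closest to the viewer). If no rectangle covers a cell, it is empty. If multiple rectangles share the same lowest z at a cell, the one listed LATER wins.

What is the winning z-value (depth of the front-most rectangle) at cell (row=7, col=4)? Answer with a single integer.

Check cell (7,4):
  A: rows 6-8 cols 1-3 -> outside (col miss)
  B: rows 10-11 cols 1-3 -> outside (row miss)
  C: rows 6-11 cols 4-5 z=1 -> covers; best now C (z=1)
  D: rows 7-10 cols 0-4 z=5 -> covers; best now C (z=1)
  E: rows 10-11 cols 3-4 -> outside (row miss)
Winner: C at z=1

Answer: 1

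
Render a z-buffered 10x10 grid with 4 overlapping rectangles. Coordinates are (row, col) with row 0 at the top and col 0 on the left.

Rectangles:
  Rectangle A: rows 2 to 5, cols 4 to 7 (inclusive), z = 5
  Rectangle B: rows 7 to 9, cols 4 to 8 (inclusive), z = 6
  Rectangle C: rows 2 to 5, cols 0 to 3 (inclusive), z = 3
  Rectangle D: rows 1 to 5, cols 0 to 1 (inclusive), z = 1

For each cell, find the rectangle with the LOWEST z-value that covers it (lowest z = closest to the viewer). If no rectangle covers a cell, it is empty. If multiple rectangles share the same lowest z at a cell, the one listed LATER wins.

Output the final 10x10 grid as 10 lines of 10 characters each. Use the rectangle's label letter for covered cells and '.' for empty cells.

..........
DD........
DDCCAAAA..
DDCCAAAA..
DDCCAAAA..
DDCCAAAA..
..........
....BBBBB.
....BBBBB.
....BBBBB.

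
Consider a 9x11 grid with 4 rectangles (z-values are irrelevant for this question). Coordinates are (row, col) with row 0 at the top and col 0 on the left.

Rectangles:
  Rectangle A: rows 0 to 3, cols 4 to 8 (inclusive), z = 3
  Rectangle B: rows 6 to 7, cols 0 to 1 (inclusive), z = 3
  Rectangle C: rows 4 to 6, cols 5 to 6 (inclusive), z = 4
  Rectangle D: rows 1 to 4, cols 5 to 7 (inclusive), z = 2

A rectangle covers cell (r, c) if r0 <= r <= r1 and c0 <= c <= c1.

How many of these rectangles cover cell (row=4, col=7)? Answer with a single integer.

Check cell (4,7):
  A: rows 0-3 cols 4-8 -> outside (row miss)
  B: rows 6-7 cols 0-1 -> outside (row miss)
  C: rows 4-6 cols 5-6 -> outside (col miss)
  D: rows 1-4 cols 5-7 -> covers
Count covering = 1

Answer: 1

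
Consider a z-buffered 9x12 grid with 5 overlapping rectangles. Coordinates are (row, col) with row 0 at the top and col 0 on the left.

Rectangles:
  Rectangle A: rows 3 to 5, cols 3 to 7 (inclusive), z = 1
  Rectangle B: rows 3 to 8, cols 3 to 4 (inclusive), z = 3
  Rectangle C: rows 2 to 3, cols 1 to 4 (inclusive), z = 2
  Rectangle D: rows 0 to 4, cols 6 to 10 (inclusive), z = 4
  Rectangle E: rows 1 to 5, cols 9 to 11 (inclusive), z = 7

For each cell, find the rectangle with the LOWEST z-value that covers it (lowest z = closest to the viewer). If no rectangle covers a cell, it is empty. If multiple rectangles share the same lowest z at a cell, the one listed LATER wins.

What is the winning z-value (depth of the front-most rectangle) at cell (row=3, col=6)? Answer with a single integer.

Check cell (3,6):
  A: rows 3-5 cols 3-7 z=1 -> covers; best now A (z=1)
  B: rows 3-8 cols 3-4 -> outside (col miss)
  C: rows 2-3 cols 1-4 -> outside (col miss)
  D: rows 0-4 cols 6-10 z=4 -> covers; best now A (z=1)
  E: rows 1-5 cols 9-11 -> outside (col miss)
Winner: A at z=1

Answer: 1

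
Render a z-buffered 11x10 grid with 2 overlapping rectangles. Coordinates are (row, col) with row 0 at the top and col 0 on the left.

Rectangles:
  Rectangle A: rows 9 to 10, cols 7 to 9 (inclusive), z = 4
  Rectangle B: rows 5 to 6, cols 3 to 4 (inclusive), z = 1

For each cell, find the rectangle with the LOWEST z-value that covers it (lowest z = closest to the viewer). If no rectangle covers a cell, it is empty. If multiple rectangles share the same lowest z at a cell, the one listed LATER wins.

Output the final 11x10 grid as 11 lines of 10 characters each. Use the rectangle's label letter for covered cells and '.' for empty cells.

..........
..........
..........
..........
..........
...BB.....
...BB.....
..........
..........
.......AAA
.......AAA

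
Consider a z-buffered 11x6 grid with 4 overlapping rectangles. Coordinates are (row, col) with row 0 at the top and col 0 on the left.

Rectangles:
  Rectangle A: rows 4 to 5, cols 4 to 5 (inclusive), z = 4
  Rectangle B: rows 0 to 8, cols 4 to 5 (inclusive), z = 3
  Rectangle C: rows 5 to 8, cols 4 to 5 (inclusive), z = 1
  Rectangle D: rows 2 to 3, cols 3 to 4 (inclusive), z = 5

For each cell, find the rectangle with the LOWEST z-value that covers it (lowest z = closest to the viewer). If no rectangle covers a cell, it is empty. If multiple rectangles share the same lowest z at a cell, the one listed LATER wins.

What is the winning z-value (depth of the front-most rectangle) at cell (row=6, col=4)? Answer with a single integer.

Answer: 1

Derivation:
Check cell (6,4):
  A: rows 4-5 cols 4-5 -> outside (row miss)
  B: rows 0-8 cols 4-5 z=3 -> covers; best now B (z=3)
  C: rows 5-8 cols 4-5 z=1 -> covers; best now C (z=1)
  D: rows 2-3 cols 3-4 -> outside (row miss)
Winner: C at z=1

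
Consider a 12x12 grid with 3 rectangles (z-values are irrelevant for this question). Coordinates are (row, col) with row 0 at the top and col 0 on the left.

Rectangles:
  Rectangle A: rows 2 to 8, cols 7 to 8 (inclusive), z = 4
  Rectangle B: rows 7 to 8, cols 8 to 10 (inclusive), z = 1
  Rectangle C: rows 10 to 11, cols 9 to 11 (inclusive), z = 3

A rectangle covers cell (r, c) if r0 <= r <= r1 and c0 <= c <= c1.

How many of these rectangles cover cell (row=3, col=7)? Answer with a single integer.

Answer: 1

Derivation:
Check cell (3,7):
  A: rows 2-8 cols 7-8 -> covers
  B: rows 7-8 cols 8-10 -> outside (row miss)
  C: rows 10-11 cols 9-11 -> outside (row miss)
Count covering = 1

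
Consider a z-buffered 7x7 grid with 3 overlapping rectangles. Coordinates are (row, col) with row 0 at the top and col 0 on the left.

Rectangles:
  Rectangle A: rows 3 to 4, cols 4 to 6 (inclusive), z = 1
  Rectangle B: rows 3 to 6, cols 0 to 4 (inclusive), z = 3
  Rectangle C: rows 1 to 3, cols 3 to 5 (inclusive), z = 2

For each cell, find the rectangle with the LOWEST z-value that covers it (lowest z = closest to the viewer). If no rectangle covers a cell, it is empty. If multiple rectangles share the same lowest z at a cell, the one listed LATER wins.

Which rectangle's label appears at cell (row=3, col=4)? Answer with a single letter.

Answer: A

Derivation:
Check cell (3,4):
  A: rows 3-4 cols 4-6 z=1 -> covers; best now A (z=1)
  B: rows 3-6 cols 0-4 z=3 -> covers; best now A (z=1)
  C: rows 1-3 cols 3-5 z=2 -> covers; best now A (z=1)
Winner: A at z=1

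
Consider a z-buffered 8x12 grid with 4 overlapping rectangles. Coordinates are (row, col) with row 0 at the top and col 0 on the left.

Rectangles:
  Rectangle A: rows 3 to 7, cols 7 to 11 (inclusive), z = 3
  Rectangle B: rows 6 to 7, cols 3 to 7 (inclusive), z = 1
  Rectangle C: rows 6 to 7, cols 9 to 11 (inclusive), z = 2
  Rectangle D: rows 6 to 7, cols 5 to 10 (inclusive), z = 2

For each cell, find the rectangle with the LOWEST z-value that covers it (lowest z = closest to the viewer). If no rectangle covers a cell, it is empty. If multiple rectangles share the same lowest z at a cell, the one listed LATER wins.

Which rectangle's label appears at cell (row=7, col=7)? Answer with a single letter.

Check cell (7,7):
  A: rows 3-7 cols 7-11 z=3 -> covers; best now A (z=3)
  B: rows 6-7 cols 3-7 z=1 -> covers; best now B (z=1)
  C: rows 6-7 cols 9-11 -> outside (col miss)
  D: rows 6-7 cols 5-10 z=2 -> covers; best now B (z=1)
Winner: B at z=1

Answer: B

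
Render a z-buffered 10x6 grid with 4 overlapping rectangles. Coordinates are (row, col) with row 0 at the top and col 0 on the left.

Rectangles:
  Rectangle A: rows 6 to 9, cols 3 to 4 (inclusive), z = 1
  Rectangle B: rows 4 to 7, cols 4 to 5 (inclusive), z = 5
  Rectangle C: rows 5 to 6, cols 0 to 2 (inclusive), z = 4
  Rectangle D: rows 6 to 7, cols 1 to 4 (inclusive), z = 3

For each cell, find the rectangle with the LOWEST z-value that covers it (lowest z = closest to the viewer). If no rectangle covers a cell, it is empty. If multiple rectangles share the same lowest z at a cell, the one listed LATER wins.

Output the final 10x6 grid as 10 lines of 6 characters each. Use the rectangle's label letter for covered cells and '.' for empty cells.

......
......
......
......
....BB
CCC.BB
CDDAAB
.DDAAB
...AA.
...AA.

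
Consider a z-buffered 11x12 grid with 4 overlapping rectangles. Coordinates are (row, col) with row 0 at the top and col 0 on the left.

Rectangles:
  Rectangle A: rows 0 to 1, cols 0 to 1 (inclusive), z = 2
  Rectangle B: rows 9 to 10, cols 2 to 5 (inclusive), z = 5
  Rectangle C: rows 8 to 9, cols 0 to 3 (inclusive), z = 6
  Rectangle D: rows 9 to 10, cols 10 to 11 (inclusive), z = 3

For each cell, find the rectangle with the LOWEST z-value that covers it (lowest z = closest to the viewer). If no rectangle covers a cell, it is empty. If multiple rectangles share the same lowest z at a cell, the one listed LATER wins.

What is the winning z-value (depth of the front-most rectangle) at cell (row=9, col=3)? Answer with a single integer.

Check cell (9,3):
  A: rows 0-1 cols 0-1 -> outside (row miss)
  B: rows 9-10 cols 2-5 z=5 -> covers; best now B (z=5)
  C: rows 8-9 cols 0-3 z=6 -> covers; best now B (z=5)
  D: rows 9-10 cols 10-11 -> outside (col miss)
Winner: B at z=5

Answer: 5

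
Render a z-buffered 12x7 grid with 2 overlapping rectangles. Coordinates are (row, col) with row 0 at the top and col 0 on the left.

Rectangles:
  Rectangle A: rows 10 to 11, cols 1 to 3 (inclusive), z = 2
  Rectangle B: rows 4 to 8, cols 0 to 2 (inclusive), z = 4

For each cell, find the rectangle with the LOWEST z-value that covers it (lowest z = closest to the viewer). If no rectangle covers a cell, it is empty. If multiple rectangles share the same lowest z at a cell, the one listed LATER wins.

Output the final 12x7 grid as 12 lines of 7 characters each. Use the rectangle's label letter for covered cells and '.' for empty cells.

.......
.......
.......
.......
BBB....
BBB....
BBB....
BBB....
BBB....
.......
.AAA...
.AAA...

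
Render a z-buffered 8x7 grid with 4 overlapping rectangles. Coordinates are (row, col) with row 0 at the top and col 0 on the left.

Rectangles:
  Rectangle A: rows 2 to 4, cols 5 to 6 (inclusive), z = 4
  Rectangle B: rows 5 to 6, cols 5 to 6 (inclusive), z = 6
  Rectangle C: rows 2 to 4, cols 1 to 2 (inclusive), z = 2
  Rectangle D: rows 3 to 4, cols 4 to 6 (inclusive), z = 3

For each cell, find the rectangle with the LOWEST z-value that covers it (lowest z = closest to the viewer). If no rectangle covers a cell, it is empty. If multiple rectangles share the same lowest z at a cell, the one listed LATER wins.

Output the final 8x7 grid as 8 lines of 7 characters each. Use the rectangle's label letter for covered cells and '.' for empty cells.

.......
.......
.CC..AA
.CC.DDD
.CC.DDD
.....BB
.....BB
.......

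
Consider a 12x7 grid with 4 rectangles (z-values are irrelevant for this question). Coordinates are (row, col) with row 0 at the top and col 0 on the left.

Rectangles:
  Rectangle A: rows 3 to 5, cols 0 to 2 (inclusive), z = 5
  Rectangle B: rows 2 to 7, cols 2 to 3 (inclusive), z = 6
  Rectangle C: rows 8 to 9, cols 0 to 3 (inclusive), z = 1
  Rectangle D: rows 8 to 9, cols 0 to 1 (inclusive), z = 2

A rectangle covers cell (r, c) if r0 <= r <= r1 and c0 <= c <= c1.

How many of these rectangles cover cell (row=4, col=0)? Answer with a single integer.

Answer: 1

Derivation:
Check cell (4,0):
  A: rows 3-5 cols 0-2 -> covers
  B: rows 2-7 cols 2-3 -> outside (col miss)
  C: rows 8-9 cols 0-3 -> outside (row miss)
  D: rows 8-9 cols 0-1 -> outside (row miss)
Count covering = 1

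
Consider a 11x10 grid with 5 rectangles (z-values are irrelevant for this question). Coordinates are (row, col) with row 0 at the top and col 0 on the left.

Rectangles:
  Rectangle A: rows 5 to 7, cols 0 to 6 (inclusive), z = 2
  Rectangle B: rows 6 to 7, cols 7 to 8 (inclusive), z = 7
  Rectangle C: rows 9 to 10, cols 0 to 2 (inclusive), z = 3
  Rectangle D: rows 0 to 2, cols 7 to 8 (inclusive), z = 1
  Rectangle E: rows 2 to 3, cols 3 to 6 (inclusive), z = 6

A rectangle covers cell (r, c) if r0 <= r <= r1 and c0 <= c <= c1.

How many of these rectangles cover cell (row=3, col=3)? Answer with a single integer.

Check cell (3,3):
  A: rows 5-7 cols 0-6 -> outside (row miss)
  B: rows 6-7 cols 7-8 -> outside (row miss)
  C: rows 9-10 cols 0-2 -> outside (row miss)
  D: rows 0-2 cols 7-8 -> outside (row miss)
  E: rows 2-3 cols 3-6 -> covers
Count covering = 1

Answer: 1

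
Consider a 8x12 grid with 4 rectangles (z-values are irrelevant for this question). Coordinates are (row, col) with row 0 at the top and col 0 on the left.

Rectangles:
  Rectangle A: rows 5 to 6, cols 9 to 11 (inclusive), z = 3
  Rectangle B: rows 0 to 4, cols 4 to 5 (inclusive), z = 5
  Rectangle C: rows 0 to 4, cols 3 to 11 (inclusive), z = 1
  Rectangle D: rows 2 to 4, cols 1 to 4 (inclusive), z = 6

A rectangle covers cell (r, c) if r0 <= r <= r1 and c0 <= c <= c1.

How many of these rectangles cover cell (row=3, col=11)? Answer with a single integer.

Check cell (3,11):
  A: rows 5-6 cols 9-11 -> outside (row miss)
  B: rows 0-4 cols 4-5 -> outside (col miss)
  C: rows 0-4 cols 3-11 -> covers
  D: rows 2-4 cols 1-4 -> outside (col miss)
Count covering = 1

Answer: 1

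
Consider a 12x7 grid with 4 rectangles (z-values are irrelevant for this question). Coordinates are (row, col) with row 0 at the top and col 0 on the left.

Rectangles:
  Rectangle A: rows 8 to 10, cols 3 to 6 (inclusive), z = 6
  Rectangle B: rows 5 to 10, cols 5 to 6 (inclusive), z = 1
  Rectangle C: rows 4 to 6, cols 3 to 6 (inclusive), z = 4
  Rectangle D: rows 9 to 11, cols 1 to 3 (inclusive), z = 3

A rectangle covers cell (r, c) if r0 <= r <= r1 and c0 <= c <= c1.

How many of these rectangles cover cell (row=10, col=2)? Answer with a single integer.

Answer: 1

Derivation:
Check cell (10,2):
  A: rows 8-10 cols 3-6 -> outside (col miss)
  B: rows 5-10 cols 5-6 -> outside (col miss)
  C: rows 4-6 cols 3-6 -> outside (row miss)
  D: rows 9-11 cols 1-3 -> covers
Count covering = 1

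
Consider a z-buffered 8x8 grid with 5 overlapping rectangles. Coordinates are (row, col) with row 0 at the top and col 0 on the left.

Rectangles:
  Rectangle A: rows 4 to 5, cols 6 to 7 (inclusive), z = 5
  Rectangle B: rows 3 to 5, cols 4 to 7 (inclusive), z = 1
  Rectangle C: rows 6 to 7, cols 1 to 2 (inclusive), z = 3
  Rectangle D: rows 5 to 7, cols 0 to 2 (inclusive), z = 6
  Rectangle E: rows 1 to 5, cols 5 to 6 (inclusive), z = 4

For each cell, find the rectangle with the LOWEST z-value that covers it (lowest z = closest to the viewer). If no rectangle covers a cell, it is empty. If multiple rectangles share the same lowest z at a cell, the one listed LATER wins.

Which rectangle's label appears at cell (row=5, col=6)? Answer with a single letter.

Answer: B

Derivation:
Check cell (5,6):
  A: rows 4-5 cols 6-7 z=5 -> covers; best now A (z=5)
  B: rows 3-5 cols 4-7 z=1 -> covers; best now B (z=1)
  C: rows 6-7 cols 1-2 -> outside (row miss)
  D: rows 5-7 cols 0-2 -> outside (col miss)
  E: rows 1-5 cols 5-6 z=4 -> covers; best now B (z=1)
Winner: B at z=1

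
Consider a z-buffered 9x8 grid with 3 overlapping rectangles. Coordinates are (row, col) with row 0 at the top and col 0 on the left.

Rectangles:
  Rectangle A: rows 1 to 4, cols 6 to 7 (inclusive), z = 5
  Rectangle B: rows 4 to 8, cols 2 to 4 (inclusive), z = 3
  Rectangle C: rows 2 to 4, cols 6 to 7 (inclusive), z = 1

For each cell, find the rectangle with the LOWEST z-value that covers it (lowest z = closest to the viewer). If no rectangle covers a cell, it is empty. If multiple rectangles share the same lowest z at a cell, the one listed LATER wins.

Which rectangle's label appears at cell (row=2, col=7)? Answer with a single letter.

Check cell (2,7):
  A: rows 1-4 cols 6-7 z=5 -> covers; best now A (z=5)
  B: rows 4-8 cols 2-4 -> outside (row miss)
  C: rows 2-4 cols 6-7 z=1 -> covers; best now C (z=1)
Winner: C at z=1

Answer: C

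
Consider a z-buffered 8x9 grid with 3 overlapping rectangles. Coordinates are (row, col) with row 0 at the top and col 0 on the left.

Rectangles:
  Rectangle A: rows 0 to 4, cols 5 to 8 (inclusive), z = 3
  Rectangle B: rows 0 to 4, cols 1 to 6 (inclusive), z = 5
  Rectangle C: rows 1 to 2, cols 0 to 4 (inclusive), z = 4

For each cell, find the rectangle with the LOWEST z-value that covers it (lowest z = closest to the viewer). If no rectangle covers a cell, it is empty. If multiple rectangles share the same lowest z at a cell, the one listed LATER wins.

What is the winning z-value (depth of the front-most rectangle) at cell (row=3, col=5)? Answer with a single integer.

Answer: 3

Derivation:
Check cell (3,5):
  A: rows 0-4 cols 5-8 z=3 -> covers; best now A (z=3)
  B: rows 0-4 cols 1-6 z=5 -> covers; best now A (z=3)
  C: rows 1-2 cols 0-4 -> outside (row miss)
Winner: A at z=3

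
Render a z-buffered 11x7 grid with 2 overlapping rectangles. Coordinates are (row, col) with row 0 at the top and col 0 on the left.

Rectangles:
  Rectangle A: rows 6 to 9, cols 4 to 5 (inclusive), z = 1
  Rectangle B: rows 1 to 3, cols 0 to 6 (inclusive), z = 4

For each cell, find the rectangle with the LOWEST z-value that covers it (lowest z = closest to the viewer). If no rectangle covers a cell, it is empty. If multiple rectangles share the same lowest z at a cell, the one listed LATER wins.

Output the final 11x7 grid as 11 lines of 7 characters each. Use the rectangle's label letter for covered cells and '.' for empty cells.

.......
BBBBBBB
BBBBBBB
BBBBBBB
.......
.......
....AA.
....AA.
....AA.
....AA.
.......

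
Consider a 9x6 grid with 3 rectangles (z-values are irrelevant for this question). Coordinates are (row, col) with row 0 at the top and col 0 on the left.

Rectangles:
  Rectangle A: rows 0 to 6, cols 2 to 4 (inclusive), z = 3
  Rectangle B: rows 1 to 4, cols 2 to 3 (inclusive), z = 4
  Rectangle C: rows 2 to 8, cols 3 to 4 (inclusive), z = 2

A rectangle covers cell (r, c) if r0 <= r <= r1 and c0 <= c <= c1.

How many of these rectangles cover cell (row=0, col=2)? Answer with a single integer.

Check cell (0,2):
  A: rows 0-6 cols 2-4 -> covers
  B: rows 1-4 cols 2-3 -> outside (row miss)
  C: rows 2-8 cols 3-4 -> outside (row miss)
Count covering = 1

Answer: 1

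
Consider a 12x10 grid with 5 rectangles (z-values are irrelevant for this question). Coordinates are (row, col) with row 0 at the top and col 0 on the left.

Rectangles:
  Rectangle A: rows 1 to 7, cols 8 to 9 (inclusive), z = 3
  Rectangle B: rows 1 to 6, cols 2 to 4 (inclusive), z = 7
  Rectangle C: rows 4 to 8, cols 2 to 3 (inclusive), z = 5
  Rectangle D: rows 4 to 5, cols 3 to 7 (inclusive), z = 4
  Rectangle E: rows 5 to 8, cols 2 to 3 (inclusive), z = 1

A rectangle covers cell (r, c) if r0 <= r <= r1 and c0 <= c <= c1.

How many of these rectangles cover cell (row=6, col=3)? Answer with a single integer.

Answer: 3

Derivation:
Check cell (6,3):
  A: rows 1-7 cols 8-9 -> outside (col miss)
  B: rows 1-6 cols 2-4 -> covers
  C: rows 4-8 cols 2-3 -> covers
  D: rows 4-5 cols 3-7 -> outside (row miss)
  E: rows 5-8 cols 2-3 -> covers
Count covering = 3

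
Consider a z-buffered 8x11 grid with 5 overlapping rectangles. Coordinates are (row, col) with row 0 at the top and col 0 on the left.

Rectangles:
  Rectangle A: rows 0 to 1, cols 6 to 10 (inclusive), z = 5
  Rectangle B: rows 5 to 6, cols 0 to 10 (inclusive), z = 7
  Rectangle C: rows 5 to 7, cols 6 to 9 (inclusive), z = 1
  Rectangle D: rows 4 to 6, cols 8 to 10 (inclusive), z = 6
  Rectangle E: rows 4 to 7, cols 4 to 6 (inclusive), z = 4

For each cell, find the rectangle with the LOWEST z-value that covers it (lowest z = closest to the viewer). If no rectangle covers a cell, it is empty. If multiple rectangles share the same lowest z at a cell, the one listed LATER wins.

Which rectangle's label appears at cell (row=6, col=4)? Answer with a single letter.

Check cell (6,4):
  A: rows 0-1 cols 6-10 -> outside (row miss)
  B: rows 5-6 cols 0-10 z=7 -> covers; best now B (z=7)
  C: rows 5-7 cols 6-9 -> outside (col miss)
  D: rows 4-6 cols 8-10 -> outside (col miss)
  E: rows 4-7 cols 4-6 z=4 -> covers; best now E (z=4)
Winner: E at z=4

Answer: E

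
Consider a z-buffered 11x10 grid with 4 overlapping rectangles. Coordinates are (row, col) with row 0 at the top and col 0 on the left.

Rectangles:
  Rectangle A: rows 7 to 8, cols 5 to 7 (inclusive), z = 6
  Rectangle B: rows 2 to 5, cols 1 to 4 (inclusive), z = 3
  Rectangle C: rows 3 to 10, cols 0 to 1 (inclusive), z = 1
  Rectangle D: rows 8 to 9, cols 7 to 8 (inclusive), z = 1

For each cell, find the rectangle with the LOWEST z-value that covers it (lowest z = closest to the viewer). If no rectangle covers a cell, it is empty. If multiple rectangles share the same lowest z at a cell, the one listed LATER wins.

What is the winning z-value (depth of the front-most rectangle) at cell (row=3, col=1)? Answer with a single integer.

Answer: 1

Derivation:
Check cell (3,1):
  A: rows 7-8 cols 5-7 -> outside (row miss)
  B: rows 2-5 cols 1-4 z=3 -> covers; best now B (z=3)
  C: rows 3-10 cols 0-1 z=1 -> covers; best now C (z=1)
  D: rows 8-9 cols 7-8 -> outside (row miss)
Winner: C at z=1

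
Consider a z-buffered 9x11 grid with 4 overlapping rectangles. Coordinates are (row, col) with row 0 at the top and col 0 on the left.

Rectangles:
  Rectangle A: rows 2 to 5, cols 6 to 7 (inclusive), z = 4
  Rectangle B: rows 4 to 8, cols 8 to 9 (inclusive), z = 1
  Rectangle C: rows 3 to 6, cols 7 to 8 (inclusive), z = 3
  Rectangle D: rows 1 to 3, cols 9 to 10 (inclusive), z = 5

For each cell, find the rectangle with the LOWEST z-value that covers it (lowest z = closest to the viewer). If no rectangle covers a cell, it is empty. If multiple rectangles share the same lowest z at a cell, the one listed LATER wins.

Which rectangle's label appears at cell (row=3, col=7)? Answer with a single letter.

Answer: C

Derivation:
Check cell (3,7):
  A: rows 2-5 cols 6-7 z=4 -> covers; best now A (z=4)
  B: rows 4-8 cols 8-9 -> outside (row miss)
  C: rows 3-6 cols 7-8 z=3 -> covers; best now C (z=3)
  D: rows 1-3 cols 9-10 -> outside (col miss)
Winner: C at z=3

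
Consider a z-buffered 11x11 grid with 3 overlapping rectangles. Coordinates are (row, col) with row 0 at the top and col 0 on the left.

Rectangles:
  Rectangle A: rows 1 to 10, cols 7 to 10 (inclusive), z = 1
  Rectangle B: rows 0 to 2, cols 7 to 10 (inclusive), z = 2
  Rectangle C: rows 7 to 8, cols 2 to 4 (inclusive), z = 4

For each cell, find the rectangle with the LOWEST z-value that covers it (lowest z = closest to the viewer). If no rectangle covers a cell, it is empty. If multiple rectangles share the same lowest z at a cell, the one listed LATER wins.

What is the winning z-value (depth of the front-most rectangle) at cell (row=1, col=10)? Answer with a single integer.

Check cell (1,10):
  A: rows 1-10 cols 7-10 z=1 -> covers; best now A (z=1)
  B: rows 0-2 cols 7-10 z=2 -> covers; best now A (z=1)
  C: rows 7-8 cols 2-4 -> outside (row miss)
Winner: A at z=1

Answer: 1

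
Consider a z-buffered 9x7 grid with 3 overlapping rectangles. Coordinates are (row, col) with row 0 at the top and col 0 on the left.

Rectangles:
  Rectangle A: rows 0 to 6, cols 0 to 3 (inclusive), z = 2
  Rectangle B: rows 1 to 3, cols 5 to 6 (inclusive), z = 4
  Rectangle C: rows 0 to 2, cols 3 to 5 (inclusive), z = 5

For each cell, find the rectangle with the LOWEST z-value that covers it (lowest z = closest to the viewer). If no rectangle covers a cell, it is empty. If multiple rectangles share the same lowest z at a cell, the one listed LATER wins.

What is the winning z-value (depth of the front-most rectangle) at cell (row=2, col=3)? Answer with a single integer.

Check cell (2,3):
  A: rows 0-6 cols 0-3 z=2 -> covers; best now A (z=2)
  B: rows 1-3 cols 5-6 -> outside (col miss)
  C: rows 0-2 cols 3-5 z=5 -> covers; best now A (z=2)
Winner: A at z=2

Answer: 2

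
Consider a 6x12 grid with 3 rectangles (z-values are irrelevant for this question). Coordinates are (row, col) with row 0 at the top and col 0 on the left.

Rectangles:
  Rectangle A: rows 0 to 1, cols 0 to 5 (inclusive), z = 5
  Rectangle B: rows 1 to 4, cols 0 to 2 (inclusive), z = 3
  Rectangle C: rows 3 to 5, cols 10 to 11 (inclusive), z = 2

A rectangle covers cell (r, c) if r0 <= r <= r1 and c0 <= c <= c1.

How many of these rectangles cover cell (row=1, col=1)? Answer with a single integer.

Check cell (1,1):
  A: rows 0-1 cols 0-5 -> covers
  B: rows 1-4 cols 0-2 -> covers
  C: rows 3-5 cols 10-11 -> outside (row miss)
Count covering = 2

Answer: 2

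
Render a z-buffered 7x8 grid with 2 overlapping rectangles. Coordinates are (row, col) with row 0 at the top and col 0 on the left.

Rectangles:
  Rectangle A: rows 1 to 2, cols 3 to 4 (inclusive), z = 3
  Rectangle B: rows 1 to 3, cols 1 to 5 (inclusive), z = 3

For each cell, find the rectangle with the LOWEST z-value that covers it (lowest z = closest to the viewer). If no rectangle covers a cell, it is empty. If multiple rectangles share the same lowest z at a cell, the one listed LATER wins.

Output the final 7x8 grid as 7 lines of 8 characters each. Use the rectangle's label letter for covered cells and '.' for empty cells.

........
.BBBBB..
.BBBBB..
.BBBBB..
........
........
........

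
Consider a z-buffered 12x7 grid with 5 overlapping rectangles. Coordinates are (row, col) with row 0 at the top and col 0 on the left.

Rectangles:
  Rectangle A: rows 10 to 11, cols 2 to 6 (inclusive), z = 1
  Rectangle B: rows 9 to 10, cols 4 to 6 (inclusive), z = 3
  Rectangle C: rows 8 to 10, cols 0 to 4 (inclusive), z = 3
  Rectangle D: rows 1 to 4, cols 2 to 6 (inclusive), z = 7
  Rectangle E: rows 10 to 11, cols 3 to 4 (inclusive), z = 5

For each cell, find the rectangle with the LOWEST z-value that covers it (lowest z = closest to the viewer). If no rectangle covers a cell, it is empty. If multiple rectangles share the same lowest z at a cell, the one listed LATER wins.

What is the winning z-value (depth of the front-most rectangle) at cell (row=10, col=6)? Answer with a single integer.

Answer: 1

Derivation:
Check cell (10,6):
  A: rows 10-11 cols 2-6 z=1 -> covers; best now A (z=1)
  B: rows 9-10 cols 4-6 z=3 -> covers; best now A (z=1)
  C: rows 8-10 cols 0-4 -> outside (col miss)
  D: rows 1-4 cols 2-6 -> outside (row miss)
  E: rows 10-11 cols 3-4 -> outside (col miss)
Winner: A at z=1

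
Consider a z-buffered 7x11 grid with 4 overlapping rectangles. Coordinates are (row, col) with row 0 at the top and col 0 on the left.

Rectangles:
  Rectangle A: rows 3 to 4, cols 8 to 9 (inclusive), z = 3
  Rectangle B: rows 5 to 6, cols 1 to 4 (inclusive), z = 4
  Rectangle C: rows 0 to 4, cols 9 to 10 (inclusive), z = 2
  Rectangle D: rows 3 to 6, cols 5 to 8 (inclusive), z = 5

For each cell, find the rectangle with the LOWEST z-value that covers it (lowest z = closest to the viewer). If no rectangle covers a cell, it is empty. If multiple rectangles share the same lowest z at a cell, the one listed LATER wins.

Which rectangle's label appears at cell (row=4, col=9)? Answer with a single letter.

Check cell (4,9):
  A: rows 3-4 cols 8-9 z=3 -> covers; best now A (z=3)
  B: rows 5-6 cols 1-4 -> outside (row miss)
  C: rows 0-4 cols 9-10 z=2 -> covers; best now C (z=2)
  D: rows 3-6 cols 5-8 -> outside (col miss)
Winner: C at z=2

Answer: C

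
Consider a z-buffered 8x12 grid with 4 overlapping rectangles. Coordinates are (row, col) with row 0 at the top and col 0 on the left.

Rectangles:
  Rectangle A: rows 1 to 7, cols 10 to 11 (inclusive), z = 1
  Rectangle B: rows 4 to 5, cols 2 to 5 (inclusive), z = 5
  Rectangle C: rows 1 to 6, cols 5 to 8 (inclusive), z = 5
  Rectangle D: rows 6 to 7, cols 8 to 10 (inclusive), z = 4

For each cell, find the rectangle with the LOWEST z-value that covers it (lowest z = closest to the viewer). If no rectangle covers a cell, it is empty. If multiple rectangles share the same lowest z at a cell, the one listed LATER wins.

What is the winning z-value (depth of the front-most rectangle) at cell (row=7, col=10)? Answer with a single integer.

Answer: 1

Derivation:
Check cell (7,10):
  A: rows 1-7 cols 10-11 z=1 -> covers; best now A (z=1)
  B: rows 4-5 cols 2-5 -> outside (row miss)
  C: rows 1-6 cols 5-8 -> outside (row miss)
  D: rows 6-7 cols 8-10 z=4 -> covers; best now A (z=1)
Winner: A at z=1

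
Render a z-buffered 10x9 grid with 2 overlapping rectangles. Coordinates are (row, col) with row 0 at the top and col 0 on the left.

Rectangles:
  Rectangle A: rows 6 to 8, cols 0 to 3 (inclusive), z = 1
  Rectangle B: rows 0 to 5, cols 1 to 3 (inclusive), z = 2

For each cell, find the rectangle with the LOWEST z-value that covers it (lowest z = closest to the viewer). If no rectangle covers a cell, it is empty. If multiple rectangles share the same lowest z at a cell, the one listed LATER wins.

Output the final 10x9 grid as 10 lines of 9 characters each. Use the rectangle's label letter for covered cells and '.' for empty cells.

.BBB.....
.BBB.....
.BBB.....
.BBB.....
.BBB.....
.BBB.....
AAAA.....
AAAA.....
AAAA.....
.........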